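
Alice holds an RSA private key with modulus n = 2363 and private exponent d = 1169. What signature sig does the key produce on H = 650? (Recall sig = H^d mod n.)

2095

Squares mod 2363: H^1≡650, H^2≡1886, H^4≡681, H^8≡613, H^16≡52, H^32≡341, H^64≡494, H^128≡647, H^256≡358, H^512≡562, H^1024≡1565
1169 = 1024 + 128 + 16 + 1, so H^1169 ≡ 1565·647·52·650 ≡ 2095 (mod 2363)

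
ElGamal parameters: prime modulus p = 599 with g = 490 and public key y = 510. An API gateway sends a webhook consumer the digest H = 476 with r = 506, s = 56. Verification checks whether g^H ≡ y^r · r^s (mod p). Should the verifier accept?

Left side g^H mod p:
Squares mod 599: 490^1≡490, 490^2≡500, 490^4≡217, 490^8≡367, 490^16≡513, 490^32≡208, 490^64≡136, 490^128≡526, 490^256≡537
476 = 256 + 128 + 64 + 16 + 8 + 4, so 490^476 ≡ 537·526·136·513·367·217 ≡ 163 (mod 599)
Right side y^r · r^s mod p:
Squares mod 599: 510^1≡510, 510^2≡134, 510^4≡585, 510^8≡196, 510^16≡80, 510^32≡410, 510^64≡380, 510^128≡41, 510^256≡483
506 = 256 + 128 + 64 + 32 + 16 + 8 + 2, so 510^506 ≡ 483·41·380·410·80·196·134 ≡ 459 (mod 599)
Squares mod 599: 506^1≡506, 506^2≡263, 506^4≡284, 506^8≡390, 506^16≡553, 506^32≡319
56 = 32 + 16 + 8, so 506^56 ≡ 319·553·390 ≡ 585 (mod 599)
459·585 = 268515 ≡ 163 (mod 599)
163 ≡ 163 (mod 599), so the signature is genuine.

accept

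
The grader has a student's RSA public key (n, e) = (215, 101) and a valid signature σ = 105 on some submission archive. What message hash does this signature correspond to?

190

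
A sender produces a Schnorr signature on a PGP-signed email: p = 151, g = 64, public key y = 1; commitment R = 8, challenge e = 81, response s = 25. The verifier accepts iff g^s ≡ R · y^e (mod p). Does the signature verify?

g^s mod p:
64^2 = 4096 ≡ 19
64^4 ≡ 19^2 = 361 ≡ 59
64^8 ≡ 59^2 = 3481 ≡ 8
64^16 ≡ 8^2 = 64
25 = 16 + 8 + 1, so 64^25 ≡ 64·8·64 ≡ 1 (mod 151)
R · y^e mod p:
1^2 = 1
1^4 ≡ 1^2 = 1
1^8 ≡ 1^2 = 1
1^16 ≡ 1^2 = 1
1^32 ≡ 1^2 = 1
1^64 ≡ 1^2 = 1
81 = 64 + 16 + 1, so 1^81 ≡ 1·1·1 ≡ 1 (mod 151)
8·1 = 8 ≡ 8 (mod 151)
1 ≠ 8; the check fails.

does not verify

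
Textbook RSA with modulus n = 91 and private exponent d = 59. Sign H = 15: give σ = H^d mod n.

85

Squares mod 91: H^1≡15, H^2≡43, H^4≡29, H^8≡22, H^16≡29, H^32≡22
59 = 32 + 16 + 8 + 2 + 1, so H^59 ≡ 22·29·22·43·15 ≡ 85 (mod 91)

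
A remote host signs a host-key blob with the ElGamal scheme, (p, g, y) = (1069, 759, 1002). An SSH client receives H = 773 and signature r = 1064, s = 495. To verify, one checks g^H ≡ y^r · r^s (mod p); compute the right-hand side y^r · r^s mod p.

1002^2 = 1004004 ≡ 213
1002^4 ≡ 213^2 = 45369 ≡ 471
1002^8 ≡ 471^2 = 221841 ≡ 558
1002^16 ≡ 558^2 = 311364 ≡ 285
1002^32 ≡ 285^2 = 81225 ≡ 1050
1002^64 ≡ 1050^2 = 1102500 ≡ 361
1002^128 ≡ 361^2 = 130321 ≡ 972
1002^256 ≡ 972^2 = 944784 ≡ 857
1002^512 ≡ 857^2 = 734449 ≡ 46
1002^1024 ≡ 46^2 = 2116 ≡ 1047
1064 = 1024 + 32 + 8, so 1002^1064 ≡ 1047·1050·558 ≡ 202 (mod 1069)
1064^2 = 1132096 ≡ 25
1064^4 ≡ 25^2 = 625
1064^8 ≡ 625^2 = 390625 ≡ 440
1064^16 ≡ 440^2 = 193600 ≡ 111
1064^32 ≡ 111^2 = 12321 ≡ 562
1064^64 ≡ 562^2 = 315844 ≡ 489
1064^128 ≡ 489^2 = 239121 ≡ 734
1064^256 ≡ 734^2 = 538756 ≡ 1049
495 = 256 + 128 + 64 + 32 + 8 + 4 + 2 + 1, so 1064^495 ≡ 1049·734·489·562·440·625·25·1064 ≡ 163 (mod 1069)
y^r · r^s ≡ 202·163 = 32926 ≡ 856 (mod 1069)

856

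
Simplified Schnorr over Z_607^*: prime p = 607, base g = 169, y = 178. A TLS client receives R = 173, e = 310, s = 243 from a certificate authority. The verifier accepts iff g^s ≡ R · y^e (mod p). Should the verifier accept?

reject

g^s mod p:
169^2 = 28561 ≡ 32
169^4 ≡ 32^2 = 1024 ≡ 417
169^8 ≡ 417^2 = 173889 ≡ 287
169^16 ≡ 287^2 = 82369 ≡ 424
169^32 ≡ 424^2 = 179776 ≡ 104
169^64 ≡ 104^2 = 10816 ≡ 497
169^128 ≡ 497^2 = 247009 ≡ 567
243 = 128 + 64 + 32 + 16 + 2 + 1, so 169^243 ≡ 567·497·104·424·32·169 ≡ 388 (mod 607)
R · y^e mod p:
178^2 = 31684 ≡ 120
178^4 ≡ 120^2 = 14400 ≡ 439
178^8 ≡ 439^2 = 192721 ≡ 302
178^16 ≡ 302^2 = 91204 ≡ 154
178^32 ≡ 154^2 = 23716 ≡ 43
178^64 ≡ 43^2 = 1849 ≡ 28
178^128 ≡ 28^2 = 784 ≡ 177
178^256 ≡ 177^2 = 31329 ≡ 372
310 = 256 + 32 + 16 + 4 + 2, so 178^310 ≡ 372·43·154·439·120 ≡ 104 (mod 607)
173·104 = 17992 ≡ 389 (mod 607)
388 ≠ 389; the check fails.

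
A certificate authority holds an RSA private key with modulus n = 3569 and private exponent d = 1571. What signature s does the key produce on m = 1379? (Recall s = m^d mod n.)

m^2 ≡ 1379^2 = 1901641 ≡ 2933
m^4 ≡ 2933^2 = 8602489 ≡ 1199
m^8 ≡ 1199^2 = 1437601 ≡ 2863
m^16 ≡ 2863^2 = 8196769 ≡ 2345
m^32 ≡ 2345^2 = 5499025 ≡ 2765
m^64 ≡ 2765^2 = 7645225 ≡ 427
m^128 ≡ 427^2 = 182329 ≡ 310
m^256 ≡ 310^2 = 96100 ≡ 3306
m^512 ≡ 3306^2 = 10929636 ≡ 1358
m^1024 ≡ 1358^2 = 1844164 ≡ 2560
1571 = 1024 + 512 + 32 + 2 + 1, so m^1571 ≡ 2560·1358·2765·2933·1379 ≡ 3165 (mod 3569)

3165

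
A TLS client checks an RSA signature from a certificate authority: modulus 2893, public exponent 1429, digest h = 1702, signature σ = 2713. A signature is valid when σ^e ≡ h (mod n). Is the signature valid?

valid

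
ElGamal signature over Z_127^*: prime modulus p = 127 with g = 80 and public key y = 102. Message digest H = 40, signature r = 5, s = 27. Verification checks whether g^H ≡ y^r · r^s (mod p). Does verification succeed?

Left side g^H mod p:
80^2 = 6400 ≡ 50
80^4 ≡ 50^2 = 2500 ≡ 87
80^8 ≡ 87^2 = 7569 ≡ 76
80^16 ≡ 76^2 = 5776 ≡ 61
80^32 ≡ 61^2 = 3721 ≡ 38
40 = 32 + 8, so 80^40 ≡ 38·76 ≡ 94 (mod 127)
Right side y^r · r^s mod p:
102^2 = 10404 ≡ 117
102^4 ≡ 117^2 = 13689 ≡ 100
5 = 4 + 1, so 102^5 ≡ 100·102 ≡ 40 (mod 127)
5^2 = 25
5^4 ≡ 25^2 = 625 ≡ 117
5^8 ≡ 117^2 = 13689 ≡ 100
5^16 ≡ 100^2 = 10000 ≡ 94
27 = 16 + 8 + 2 + 1, so 5^27 ≡ 94·100·25·5 ≡ 123 (mod 127)
40·123 = 4920 ≡ 94 (mod 127)
94 ≡ 94 (mod 127), so the signature is genuine.

passes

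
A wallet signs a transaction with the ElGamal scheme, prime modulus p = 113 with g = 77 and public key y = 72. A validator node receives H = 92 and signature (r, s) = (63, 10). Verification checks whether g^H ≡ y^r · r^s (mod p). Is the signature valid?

invalid

Left side g^H mod p:
77^92 mod 113 = 83
Right side y^r · r^s mod p:
72^63 mod 113 = 69
63^10 mod 113 = 57
69·57 = 3933 ≡ 91 (mod 113)
83 ≠ 91, so verification fails.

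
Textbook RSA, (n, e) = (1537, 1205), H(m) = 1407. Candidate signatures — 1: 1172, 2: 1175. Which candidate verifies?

Candidate 1: 1172^2 = 1373584 ≡ 1043; 1172^4 ≡ 1043^2 = 1087849 ≡ 1190; 1172^8 ≡ 1190^2 = 1416100 ≡ 523; 1172^16 ≡ 523^2 = 273529 ≡ 1480; 1172^32 ≡ 1480^2 = 2190400 ≡ 175; 1172^64 ≡ 175^2 = 30625 ≡ 1422; 1172^128 ≡ 1422^2 = 2022084 ≡ 929; 1172^256 ≡ 929^2 = 863041 ≡ 784; 1172^512 ≡ 784^2 = 614656 ≡ 1393; 1172^1024 ≡ 1393^2 = 1940449 ≡ 755; 1205 = 1024 + 128 + 32 + 16 + 4 + 1, so 1172^1205 ≡ 755·929·175·1480·1190·1172 ≡ 1230 (mod 1537)
Candidate 2: 1175^2 = 1380625 ≡ 399; 1175^4 ≡ 399^2 = 159201 ≡ 890; 1175^8 ≡ 890^2 = 792100 ≡ 545; 1175^16 ≡ 545^2 = 297025 ≡ 384; 1175^32 ≡ 384^2 = 147456 ≡ 1441; 1175^64 ≡ 1441^2 = 2076481 ≡ 1531; 1175^128 ≡ 1531^2 = 2343961 ≡ 36; 1175^256 ≡ 36^2 = 1296; 1175^512 ≡ 1296^2 = 1679616 ≡ 1212; 1175^1024 ≡ 1212^2 = 1468944 ≡ 1109; 1205 = 1024 + 128 + 32 + 16 + 4 + 1, so 1175^1205 ≡ 1109·36·1441·384·890·1175 ≡ 1407 (mod 1537)
  → matches H(m) = 1407

2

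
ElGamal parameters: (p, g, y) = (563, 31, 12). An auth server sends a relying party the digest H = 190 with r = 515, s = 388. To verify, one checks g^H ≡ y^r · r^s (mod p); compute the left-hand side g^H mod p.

31^2 = 961 ≡ 398
31^4 ≡ 398^2 = 158404 ≡ 201
31^8 ≡ 201^2 = 40401 ≡ 428
31^16 ≡ 428^2 = 183184 ≡ 209
31^32 ≡ 209^2 = 43681 ≡ 330
31^64 ≡ 330^2 = 108900 ≡ 241
31^128 ≡ 241^2 = 58081 ≡ 92
190 = 128 + 32 + 16 + 8 + 4 + 2, so 31^190 ≡ 92·330·209·428·201·398 ≡ 84 (mod 563)

84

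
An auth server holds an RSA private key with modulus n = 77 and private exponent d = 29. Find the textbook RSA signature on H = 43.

H^2 ≡ 43^2 = 1849 ≡ 1
H^4 ≡ 1^2 = 1
H^8 ≡ 1^2 = 1
H^16 ≡ 1^2 = 1
29 = 16 + 8 + 4 + 1, so H^29 ≡ 1·1·1·43 ≡ 43 (mod 77)

43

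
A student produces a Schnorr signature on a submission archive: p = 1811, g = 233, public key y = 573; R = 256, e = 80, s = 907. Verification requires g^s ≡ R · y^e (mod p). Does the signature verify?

does not verify

g^s mod p:
233^2 = 54289 ≡ 1770
233^4 ≡ 1770^2 = 3132900 ≡ 1681
233^8 ≡ 1681^2 = 2825761 ≡ 601
233^16 ≡ 601^2 = 361201 ≡ 812
233^32 ≡ 812^2 = 659344 ≡ 140
233^64 ≡ 140^2 = 19600 ≡ 1490
233^128 ≡ 1490^2 = 2220100 ≡ 1625
233^256 ≡ 1625^2 = 2640625 ≡ 187
233^512 ≡ 187^2 = 34969 ≡ 560
907 = 512 + 256 + 128 + 8 + 2 + 1, so 233^907 ≡ 560·187·1625·601·1770·233 ≡ 41 (mod 1811)
R · y^e mod p:
573^2 = 328329 ≡ 538
573^4 ≡ 538^2 = 289444 ≡ 1495
573^8 ≡ 1495^2 = 2235025 ≡ 251
573^16 ≡ 251^2 = 63001 ≡ 1427
573^32 ≡ 1427^2 = 2036329 ≡ 765
573^64 ≡ 765^2 = 585225 ≡ 272
80 = 64 + 16, so 573^80 ≡ 272·1427 ≡ 590 (mod 1811)
256·590 = 151040 ≡ 727 (mod 1811)
41 ≠ 727; the check fails.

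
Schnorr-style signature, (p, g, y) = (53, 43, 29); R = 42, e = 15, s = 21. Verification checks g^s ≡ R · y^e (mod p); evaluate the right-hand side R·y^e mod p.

29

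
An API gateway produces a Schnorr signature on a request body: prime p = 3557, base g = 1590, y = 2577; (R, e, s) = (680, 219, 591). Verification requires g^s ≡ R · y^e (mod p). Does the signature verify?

does not verify

g^s mod p:
1590^591 mod 3557 = 2649
R · y^e mod p:
2577^219 mod 3557 = 948
680·948 = 644640 ≡ 823 (mod 3557)
2649 ≠ 823; the check fails.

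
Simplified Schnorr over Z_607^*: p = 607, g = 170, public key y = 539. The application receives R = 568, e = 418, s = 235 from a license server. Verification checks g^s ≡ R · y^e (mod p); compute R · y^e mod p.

539^2 = 290521 ≡ 375
539^4 ≡ 375^2 = 140625 ≡ 408
539^8 ≡ 408^2 = 166464 ≡ 146
539^16 ≡ 146^2 = 21316 ≡ 71
539^32 ≡ 71^2 = 5041 ≡ 185
539^64 ≡ 185^2 = 34225 ≡ 233
539^128 ≡ 233^2 = 54289 ≡ 266
539^256 ≡ 266^2 = 70756 ≡ 344
418 = 256 + 128 + 32 + 2, so 539^418 ≡ 344·266·185·375 ≡ 234 (mod 607)
R · y^e ≡ 568·234 = 132912 ≡ 586 (mod 607)

586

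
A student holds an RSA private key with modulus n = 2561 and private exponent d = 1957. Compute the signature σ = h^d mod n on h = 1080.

Squares mod 2561: h^1≡1080, h^2≡1145, h^4≡2354, h^8≡1873, h^16≡2120, h^32≡2406, h^64≡976, h^128≡2445, h^256≡651, h^512≡1236, h^1024≡1340
1957 = 1024 + 512 + 256 + 128 + 32 + 4 + 1, so h^1957 ≡ 1340·1236·651·2445·2406·2354·1080 ≡ 1665 (mod 2561)

1665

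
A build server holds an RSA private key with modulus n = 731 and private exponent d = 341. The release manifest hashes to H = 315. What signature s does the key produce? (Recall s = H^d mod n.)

195

H^341 mod 731 = 195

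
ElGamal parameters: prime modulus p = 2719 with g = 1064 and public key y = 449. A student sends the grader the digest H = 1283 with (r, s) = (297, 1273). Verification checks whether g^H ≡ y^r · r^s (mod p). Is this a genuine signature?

forged

Left side g^H mod p:
1064^2 = 1132096 ≡ 992
1064^4 ≡ 992^2 = 984064 ≡ 2505
1064^8 ≡ 2505^2 = 6275025 ≡ 2292
1064^16 ≡ 2292^2 = 5253264 ≡ 156
1064^32 ≡ 156^2 = 24336 ≡ 2584
1064^64 ≡ 2584^2 = 6677056 ≡ 1911
1064^128 ≡ 1911^2 = 3651921 ≡ 304
1064^256 ≡ 304^2 = 92416 ≡ 2689
1064^512 ≡ 2689^2 = 7230721 ≡ 900
1064^1024 ≡ 900^2 = 810000 ≡ 2457
1283 = 1024 + 256 + 2 + 1, so 1064^1283 ≡ 2457·2689·992·1064 ≡ 1731 (mod 2719)
Right side y^r · r^s mod p:
449^2 = 201601 ≡ 395
449^4 ≡ 395^2 = 156025 ≡ 1042
449^8 ≡ 1042^2 = 1085764 ≡ 883
449^16 ≡ 883^2 = 779689 ≡ 2055
449^32 ≡ 2055^2 = 4223025 ≡ 418
449^64 ≡ 418^2 = 174724 ≡ 708
449^128 ≡ 708^2 = 501264 ≡ 968
449^256 ≡ 968^2 = 937024 ≡ 1688
297 = 256 + 32 + 8 + 1, so 449^297 ≡ 1688·418·883·449 ≡ 2304 (mod 2719)
297^2 = 88209 ≡ 1201
297^4 ≡ 1201^2 = 1442401 ≡ 1331
297^8 ≡ 1331^2 = 1771561 ≡ 1492
297^16 ≡ 1492^2 = 2226064 ≡ 1922
297^32 ≡ 1922^2 = 3694084 ≡ 1682
297^64 ≡ 1682^2 = 2829124 ≡ 1364
297^128 ≡ 1364^2 = 1860496 ≡ 700
297^256 ≡ 700^2 = 490000 ≡ 580
297^512 ≡ 580^2 = 336400 ≡ 1963
297^1024 ≡ 1963^2 = 3853369 ≡ 546
1273 = 1024 + 128 + 64 + 32 + 16 + 8 + 1, so 297^1273 ≡ 546·700·1364·1682·1922·1492·297 ≡ 2696 (mod 2719)
2304·2696 = 6211584 ≡ 1388 (mod 2719)
1731 ≠ 1388, so verification fails.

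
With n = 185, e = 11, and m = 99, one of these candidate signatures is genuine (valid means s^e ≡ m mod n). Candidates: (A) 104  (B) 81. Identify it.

A

Candidate A: 104^2 = 10816 ≡ 86; 104^4 ≡ 86^2 = 7396 ≡ 181; 104^8 ≡ 181^2 = 32761 ≡ 16; 11 = 8 + 2 + 1, so 104^11 ≡ 16·86·104 ≡ 99 (mod 185)
  → matches m = 99
Candidate B: 81^2 = 6561 ≡ 86; 81^4 ≡ 86^2 = 7396 ≡ 181; 81^8 ≡ 181^2 = 32761 ≡ 16; 11 = 8 + 2 + 1, so 81^11 ≡ 16·86·81 ≡ 86 (mod 185)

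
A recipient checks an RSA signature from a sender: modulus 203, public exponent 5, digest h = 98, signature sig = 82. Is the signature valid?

invalid

sig^2 ≡ 82^2 = 6724 ≡ 25
sig^4 ≡ 25^2 = 625 ≡ 16
5 = 4 + 1, so sig^5 ≡ 16·82 ≡ 94 (mod 203)
sig^5 mod 203 = 94, but h = 98.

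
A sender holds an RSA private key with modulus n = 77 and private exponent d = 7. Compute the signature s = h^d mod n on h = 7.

28

h^2 ≡ 7^2 = 49
h^4 ≡ 49^2 = 2401 ≡ 14
7 = 4 + 2 + 1, so h^7 ≡ 14·49·7 ≡ 28 (mod 77)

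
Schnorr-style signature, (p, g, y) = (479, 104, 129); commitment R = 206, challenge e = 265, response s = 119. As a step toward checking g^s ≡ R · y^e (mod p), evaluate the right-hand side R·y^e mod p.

Squares mod 479: 129^1≡129, 129^2≡355, 129^4≡48, 129^8≡388, 129^16≡138, 129^32≡363, 129^64≡44, 129^128≡20, 129^256≡400
265 = 256 + 8 + 1, so 129^265 ≡ 400·388·129 ≡ 37 (mod 479)
R · y^e ≡ 206·37 = 7622 ≡ 437 (mod 479)

437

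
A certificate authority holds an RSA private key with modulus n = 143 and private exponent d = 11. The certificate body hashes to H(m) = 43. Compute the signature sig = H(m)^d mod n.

(H(m))^11 mod 143 = 10

10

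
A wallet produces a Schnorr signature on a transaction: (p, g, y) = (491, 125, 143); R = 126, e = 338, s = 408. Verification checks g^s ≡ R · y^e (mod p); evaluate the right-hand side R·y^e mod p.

Squares mod 491: 143^1≡143, 143^2≡318, 143^4≡469, 143^8≡484, 143^16≡49, 143^32≡437, 143^64≡461, 143^128≡409, 143^256≡341
338 = 256 + 64 + 16 + 2, so 143^338 ≡ 341·461·49·318 ≡ 272 (mod 491)
R · y^e ≡ 126·272 = 34272 ≡ 393 (mod 491)

393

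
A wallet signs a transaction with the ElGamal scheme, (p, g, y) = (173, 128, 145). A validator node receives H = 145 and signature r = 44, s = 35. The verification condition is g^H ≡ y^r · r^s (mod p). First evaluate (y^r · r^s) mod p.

145^2 = 21025 ≡ 92
145^4 ≡ 92^2 = 8464 ≡ 160
145^8 ≡ 160^2 = 25600 ≡ 169
145^16 ≡ 169^2 = 28561 ≡ 16
145^32 ≡ 16^2 = 256 ≡ 83
44 = 32 + 8 + 4, so 145^44 ≡ 83·169·160 ≡ 164 (mod 173)
44^2 = 1936 ≡ 33
44^4 ≡ 33^2 = 1089 ≡ 51
44^8 ≡ 51^2 = 2601 ≡ 6
44^16 ≡ 6^2 = 36
44^32 ≡ 36^2 = 1296 ≡ 85
35 = 32 + 2 + 1, so 44^35 ≡ 85·33·44 ≡ 71 (mod 173)
y^r · r^s ≡ 164·71 = 11644 ≡ 53 (mod 173)

53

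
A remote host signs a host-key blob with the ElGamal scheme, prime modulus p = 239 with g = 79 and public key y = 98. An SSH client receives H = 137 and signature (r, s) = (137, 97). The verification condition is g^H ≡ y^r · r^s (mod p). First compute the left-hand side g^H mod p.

79^2 = 6241 ≡ 27
79^4 ≡ 27^2 = 729 ≡ 12
79^8 ≡ 12^2 = 144
79^16 ≡ 144^2 = 20736 ≡ 182
79^32 ≡ 182^2 = 33124 ≡ 142
79^64 ≡ 142^2 = 20164 ≡ 88
79^128 ≡ 88^2 = 7744 ≡ 96
137 = 128 + 8 + 1, so 79^137 ≡ 96·144·79 ≡ 105 (mod 239)

105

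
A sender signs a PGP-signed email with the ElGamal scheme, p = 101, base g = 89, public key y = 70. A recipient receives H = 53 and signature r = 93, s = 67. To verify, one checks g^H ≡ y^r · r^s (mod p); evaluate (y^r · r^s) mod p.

70^2 = 4900 ≡ 52
70^4 ≡ 52^2 = 2704 ≡ 78
70^8 ≡ 78^2 = 6084 ≡ 24
70^16 ≡ 24^2 = 576 ≡ 71
70^32 ≡ 71^2 = 5041 ≡ 92
70^64 ≡ 92^2 = 8464 ≡ 81
93 = 64 + 16 + 8 + 4 + 1, so 70^93 ≡ 81·71·24·78·70 ≡ 45 (mod 101)
93^2 = 8649 ≡ 64
93^4 ≡ 64^2 = 4096 ≡ 56
93^8 ≡ 56^2 = 3136 ≡ 5
93^16 ≡ 5^2 = 25
93^32 ≡ 25^2 = 625 ≡ 19
93^64 ≡ 19^2 = 361 ≡ 58
67 = 64 + 2 + 1, so 93^67 ≡ 58·64·93 ≡ 99 (mod 101)
y^r · r^s ≡ 45·99 = 4455 ≡ 11 (mod 101)

11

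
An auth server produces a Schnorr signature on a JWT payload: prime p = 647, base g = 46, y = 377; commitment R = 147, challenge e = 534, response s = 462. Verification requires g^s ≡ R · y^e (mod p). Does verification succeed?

passes

g^s mod p:
46^2 = 2116 ≡ 175
46^4 ≡ 175^2 = 30625 ≡ 216
46^8 ≡ 216^2 = 46656 ≡ 72
46^16 ≡ 72^2 = 5184 ≡ 8
46^32 ≡ 8^2 = 64
46^64 ≡ 64^2 = 4096 ≡ 214
46^128 ≡ 214^2 = 45796 ≡ 506
46^256 ≡ 506^2 = 256036 ≡ 471
462 = 256 + 128 + 64 + 8 + 4 + 2, so 46^462 ≡ 471·506·214·72·216·175 ≡ 383 (mod 647)
R · y^e mod p:
377^2 = 142129 ≡ 436
377^4 ≡ 436^2 = 190096 ≡ 525
377^8 ≡ 525^2 = 275625 ≡ 3
377^16 ≡ 3^2 = 9
377^32 ≡ 9^2 = 81
377^64 ≡ 81^2 = 6561 ≡ 91
377^128 ≡ 91^2 = 8281 ≡ 517
377^256 ≡ 517^2 = 267289 ≡ 78
377^512 ≡ 78^2 = 6084 ≡ 261
534 = 512 + 16 + 4 + 2, so 377^534 ≡ 261·9·525·436 ≡ 632 (mod 647)
147·632 = 92904 ≡ 383 (mod 647)
383 ≡ 383 (mod 647); signature holds.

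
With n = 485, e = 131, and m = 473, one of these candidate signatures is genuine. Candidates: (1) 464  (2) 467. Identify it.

2

Candidate 1: Squares mod 485: 464^1≡464, 464^2≡441, 464^4≡481, 464^8≡16, 464^16≡256, 464^32≡61, 464^64≡326, 464^128≡61; 131 = 128 + 2 + 1, so 464^131 ≡ 61·441·464 ≡ 104 (mod 485)
Candidate 2: Squares mod 485: 467^1≡467, 467^2≡324, 467^4≡216, 467^8≡96, 467^16≡1, 467^32≡1, 467^64≡1, 467^128≡1; 131 = 128 + 2 + 1, so 467^131 ≡ 1·324·467 ≡ 473 (mod 485)
  → matches m = 473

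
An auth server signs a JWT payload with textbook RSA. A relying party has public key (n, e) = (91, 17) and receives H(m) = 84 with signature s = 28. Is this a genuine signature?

s^2 ≡ 28^2 = 784 ≡ 56
s^4 ≡ 56^2 = 3136 ≡ 42
s^8 ≡ 42^2 = 1764 ≡ 35
s^16 ≡ 35^2 = 1225 ≡ 42
17 = 16 + 1, so s^17 ≡ 42·28 ≡ 84 (mod 91)
s^17 mod 91 = 84 matches H(m).

genuine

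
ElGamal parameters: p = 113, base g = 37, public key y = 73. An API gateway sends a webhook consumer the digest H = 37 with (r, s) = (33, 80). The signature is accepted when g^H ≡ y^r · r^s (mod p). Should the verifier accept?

Left side g^H mod p:
37^2 = 1369 ≡ 13
37^4 ≡ 13^2 = 169 ≡ 56
37^8 ≡ 56^2 = 3136 ≡ 85
37^16 ≡ 85^2 = 7225 ≡ 106
37^32 ≡ 106^2 = 11236 ≡ 49
37 = 32 + 4 + 1, so 37^37 ≡ 49·56·37 ≡ 54 (mod 113)
Right side y^r · r^s mod p:
73^2 = 5329 ≡ 18
73^4 ≡ 18^2 = 324 ≡ 98
73^8 ≡ 98^2 = 9604 ≡ 112
73^16 ≡ 112^2 = 12544 ≡ 1
73^32 ≡ 1^2 = 1
33 = 32 + 1, so 73^33 ≡ 1·73 ≡ 73 (mod 113)
33^2 = 1089 ≡ 72
33^4 ≡ 72^2 = 5184 ≡ 99
33^8 ≡ 99^2 = 9801 ≡ 83
33^16 ≡ 83^2 = 6889 ≡ 109
33^32 ≡ 109^2 = 11881 ≡ 16
33^64 ≡ 16^2 = 256 ≡ 30
80 = 64 + 16, so 33^80 ≡ 30·109 ≡ 106 (mod 113)
73·106 = 7738 ≡ 54 (mod 113)
54 ≡ 54 (mod 113), so the signature is genuine.

accept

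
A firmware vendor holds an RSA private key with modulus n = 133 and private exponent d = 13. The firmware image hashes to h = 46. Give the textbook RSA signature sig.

46

h^13 mod 133 = 46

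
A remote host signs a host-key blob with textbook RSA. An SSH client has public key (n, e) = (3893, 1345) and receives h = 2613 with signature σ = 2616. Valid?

Squares mod 3893: σ^1≡2616, σ^2≡3455, σ^4≡1087, σ^8≡1990, σ^16≡919, σ^32≡3673, σ^64≡1684, σ^128≡1752, σ^256≡1820, σ^512≡3350, σ^1024≡2874
1345 = 1024 + 256 + 64 + 1, so σ^1345 ≡ 2874·1820·1684·2616 ≡ 49 (mod 3893)
σ^1345 mod 3893 = 49, but h = 2613.

no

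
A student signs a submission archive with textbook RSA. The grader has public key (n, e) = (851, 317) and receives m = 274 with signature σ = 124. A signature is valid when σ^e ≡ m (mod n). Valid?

σ^317 mod 851 = 577
The recovered value 577 does not match the digest 274.

no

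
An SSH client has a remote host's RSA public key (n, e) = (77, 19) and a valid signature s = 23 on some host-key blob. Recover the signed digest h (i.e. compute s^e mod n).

23

Squares mod 77: s^1≡23, s^2≡67, s^4≡23, s^8≡67, s^16≡23
19 = 16 + 2 + 1, so s^19 ≡ 23·67·23 ≡ 23 (mod 77)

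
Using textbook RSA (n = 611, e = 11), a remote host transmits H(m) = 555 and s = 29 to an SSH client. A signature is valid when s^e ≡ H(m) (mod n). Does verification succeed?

passes

Squares mod 611: s^1≡29, s^2≡230, s^4≡354, s^8≡61
11 = 8 + 2 + 1, so s^11 ≡ 61·230·29 ≡ 555 (mod 611)
555 = H(m), so the signature checks out.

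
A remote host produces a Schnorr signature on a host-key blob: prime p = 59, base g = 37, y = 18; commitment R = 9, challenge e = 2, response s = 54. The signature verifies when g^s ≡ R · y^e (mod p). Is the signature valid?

valid

g^s mod p:
37^2 = 1369 ≡ 12
37^4 ≡ 12^2 = 144 ≡ 26
37^8 ≡ 26^2 = 676 ≡ 27
37^16 ≡ 27^2 = 729 ≡ 21
37^32 ≡ 21^2 = 441 ≡ 28
54 = 32 + 16 + 4 + 2, so 37^54 ≡ 28·21·26·12 ≡ 25 (mod 59)
R · y^e mod p:
18^2 = 324 ≡ 29
9·29 = 261 ≡ 25 (mod 59)
25 ≡ 25 (mod 59); signature holds.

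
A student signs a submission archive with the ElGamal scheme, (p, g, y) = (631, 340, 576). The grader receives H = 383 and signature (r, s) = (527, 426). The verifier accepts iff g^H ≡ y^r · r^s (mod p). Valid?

yes

Left side g^H mod p:
340^2 = 115600 ≡ 127
340^4 ≡ 127^2 = 16129 ≡ 354
340^8 ≡ 354^2 = 125316 ≡ 378
340^16 ≡ 378^2 = 142884 ≡ 278
340^32 ≡ 278^2 = 77284 ≡ 302
340^64 ≡ 302^2 = 91204 ≡ 340
340^128 ≡ 340^2 = 115600 ≡ 127
340^256 ≡ 127^2 = 16129 ≡ 354
383 = 256 + 64 + 32 + 16 + 8 + 4 + 2 + 1, so 340^383 ≡ 354·340·302·278·378·354·127·340 ≡ 470 (mod 631)
Right side y^r · r^s mod p:
576^2 = 331776 ≡ 501
576^4 ≡ 501^2 = 251001 ≡ 494
576^8 ≡ 494^2 = 244036 ≡ 470
576^16 ≡ 470^2 = 220900 ≡ 50
576^32 ≡ 50^2 = 2500 ≡ 607
576^64 ≡ 607^2 = 368449 ≡ 576
576^128 ≡ 576^2 = 331776 ≡ 501
576^256 ≡ 501^2 = 251001 ≡ 494
576^512 ≡ 494^2 = 244036 ≡ 470
527 = 512 + 8 + 4 + 2 + 1, so 576^527 ≡ 470·470·494·501·576 ≡ 89 (mod 631)
527^2 = 277729 ≡ 89
527^4 ≡ 89^2 = 7921 ≡ 349
527^8 ≡ 349^2 = 121801 ≡ 18
527^16 ≡ 18^2 = 324
527^32 ≡ 324^2 = 104976 ≡ 230
527^64 ≡ 230^2 = 52900 ≡ 527
527^128 ≡ 527^2 = 277729 ≡ 89
527^256 ≡ 89^2 = 7921 ≡ 349
426 = 256 + 128 + 32 + 8 + 2, so 527^426 ≡ 349·89·230·18·89 ≡ 62 (mod 631)
89·62 = 5518 ≡ 470 (mod 631)
470 ≡ 470 (mod 631), so the signature is genuine.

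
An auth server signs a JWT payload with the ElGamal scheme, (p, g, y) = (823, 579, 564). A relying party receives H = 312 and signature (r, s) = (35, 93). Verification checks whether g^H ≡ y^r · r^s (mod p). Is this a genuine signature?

Left side g^H mod p:
Squares mod 823: 579^1≡579, 579^2≡280, 579^4≡215, 579^8≡137, 579^16≡663, 579^32≡87, 579^64≡162, 579^128≡731, 579^256≡234
312 = 256 + 32 + 16 + 8, so 579^312 ≡ 234·87·663·137 ≡ 523 (mod 823)
Right side y^r · r^s mod p:
Squares mod 823: 564^1≡564, 564^2≡418, 564^4≡248, 564^8≡602, 564^16≡284, 564^32≡2
35 = 32 + 2 + 1, so 564^35 ≡ 2·418·564 ≡ 748 (mod 823)
Squares mod 823: 35^1≡35, 35^2≡402, 35^4≡296, 35^8≡378, 35^16≡505, 35^32≡718, 35^64≡326
93 = 64 + 16 + 8 + 4 + 1, so 35^93 ≡ 326·505·378·296·35 ≡ 796 (mod 823)
748·796 = 595408 ≡ 379 (mod 823)
523 ≠ 379, so verification fails.

forged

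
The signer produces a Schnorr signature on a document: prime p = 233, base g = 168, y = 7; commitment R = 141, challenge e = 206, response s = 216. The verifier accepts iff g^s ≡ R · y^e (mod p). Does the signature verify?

g^s mod p:
168^2 = 28224 ≡ 31
168^4 ≡ 31^2 = 961 ≡ 29
168^8 ≡ 29^2 = 841 ≡ 142
168^16 ≡ 142^2 = 20164 ≡ 126
168^32 ≡ 126^2 = 15876 ≡ 32
168^64 ≡ 32^2 = 1024 ≡ 92
168^128 ≡ 92^2 = 8464 ≡ 76
216 = 128 + 64 + 16 + 8, so 168^216 ≡ 76·92·126·142 ≡ 135 (mod 233)
R · y^e mod p:
7^2 = 49
7^4 ≡ 49^2 = 2401 ≡ 71
7^8 ≡ 71^2 = 5041 ≡ 148
7^16 ≡ 148^2 = 21904 ≡ 2
7^32 ≡ 2^2 = 4
7^64 ≡ 4^2 = 16
7^128 ≡ 16^2 = 256 ≡ 23
206 = 128 + 64 + 8 + 4 + 2, so 7^206 ≡ 23·16·148·71·49 ≡ 229 (mod 233)
141·229 = 32289 ≡ 135 (mod 233)
135 ≡ 135 (mod 233); signature holds.

verifies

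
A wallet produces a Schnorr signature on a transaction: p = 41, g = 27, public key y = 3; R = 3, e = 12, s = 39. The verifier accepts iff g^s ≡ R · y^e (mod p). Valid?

yes

g^s mod p:
27^2 = 729 ≡ 32
27^4 ≡ 32^2 = 1024 ≡ 40
27^8 ≡ 40^2 = 1600 ≡ 1
27^16 ≡ 1^2 = 1
27^32 ≡ 1^2 = 1
39 = 32 + 4 + 2 + 1, so 27^39 ≡ 1·40·32·27 ≡ 38 (mod 41)
R · y^e mod p:
3^2 = 9
3^4 ≡ 9^2 = 81 ≡ 40
3^8 ≡ 40^2 = 1600 ≡ 1
12 = 8 + 4, so 3^12 ≡ 1·40 ≡ 40 (mod 41)
3·40 = 120 ≡ 38 (mod 41)
38 ≡ 38 (mod 41); signature holds.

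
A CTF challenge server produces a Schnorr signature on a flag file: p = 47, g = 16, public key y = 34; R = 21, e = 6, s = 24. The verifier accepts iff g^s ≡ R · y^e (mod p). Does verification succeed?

passes

g^s mod p:
Squares mod 47: 16^1≡16, 16^2≡21, 16^4≡18, 16^8≡42, 16^16≡25
24 = 16 + 8, so 16^24 ≡ 25·42 ≡ 16 (mod 47)
R · y^e mod p:
Squares mod 47: 34^1≡34, 34^2≡28, 34^4≡32
6 = 4 + 2, so 34^6 ≡ 32·28 ≡ 3 (mod 47)
21·3 = 63 ≡ 16 (mod 47)
16 ≡ 16 (mod 47); signature holds.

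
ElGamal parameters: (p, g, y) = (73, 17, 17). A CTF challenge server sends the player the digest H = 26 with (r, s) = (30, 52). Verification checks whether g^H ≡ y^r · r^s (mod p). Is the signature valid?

Left side g^H mod p:
17^2 = 289 ≡ 70
17^4 ≡ 70^2 = 4900 ≡ 9
17^8 ≡ 9^2 = 81 ≡ 8
17^16 ≡ 8^2 = 64
26 = 16 + 8 + 2, so 17^26 ≡ 64·8·70 ≡ 70 (mod 73)
Right side y^r · r^s mod p:
17^2 = 289 ≡ 70
17^4 ≡ 70^2 = 4900 ≡ 9
17^8 ≡ 9^2 = 81 ≡ 8
17^16 ≡ 8^2 = 64
30 = 16 + 8 + 4 + 2, so 17^30 ≡ 64·8·9·70 ≡ 46 (mod 73)
30^2 = 900 ≡ 24
30^4 ≡ 24^2 = 576 ≡ 65
30^8 ≡ 65^2 = 4225 ≡ 64
30^16 ≡ 64^2 = 4096 ≡ 8
30^32 ≡ 8^2 = 64
52 = 32 + 16 + 4, so 30^52 ≡ 64·8·65 ≡ 65 (mod 73)
46·65 = 2990 ≡ 70 (mod 73)
70 ≡ 70 (mod 73), so the signature is genuine.

valid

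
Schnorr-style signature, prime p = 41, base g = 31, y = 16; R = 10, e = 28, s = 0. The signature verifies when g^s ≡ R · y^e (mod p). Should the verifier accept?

accept

g^s mod p:
31^0 mod 41 = 1
R · y^e mod p:
16^28 mod 41 = 37
10·37 = 370 ≡ 1 (mod 41)
1 ≡ 1 (mod 41); signature holds.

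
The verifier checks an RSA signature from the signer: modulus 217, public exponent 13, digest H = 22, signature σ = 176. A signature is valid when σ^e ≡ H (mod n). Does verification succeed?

Squares mod 217: σ^1≡176, σ^2≡162, σ^4≡204, σ^8≡169
13 = 8 + 4 + 1, so σ^13 ≡ 169·204·176 ≡ 22 (mod 217)
22 = H, so the signature checks out.

passes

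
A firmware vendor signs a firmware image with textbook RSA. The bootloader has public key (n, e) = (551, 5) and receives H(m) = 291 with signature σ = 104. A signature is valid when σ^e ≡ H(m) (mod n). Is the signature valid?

σ^2 ≡ 104^2 = 10816 ≡ 347
σ^4 ≡ 347^2 = 120409 ≡ 291
5 = 4 + 1, so σ^5 ≡ 291·104 ≡ 510 (mod 551)
The recovered value 510 does not match the digest 291.

invalid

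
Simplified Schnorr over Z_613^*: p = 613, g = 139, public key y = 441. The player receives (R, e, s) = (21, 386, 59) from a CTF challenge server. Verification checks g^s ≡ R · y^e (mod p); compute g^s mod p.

146

139^2 = 19321 ≡ 318
139^4 ≡ 318^2 = 101124 ≡ 592
139^8 ≡ 592^2 = 350464 ≡ 441
139^16 ≡ 441^2 = 194481 ≡ 160
139^32 ≡ 160^2 = 25600 ≡ 467
59 = 32 + 16 + 8 + 2 + 1, so 139^59 ≡ 467·160·441·318·139 ≡ 146 (mod 613)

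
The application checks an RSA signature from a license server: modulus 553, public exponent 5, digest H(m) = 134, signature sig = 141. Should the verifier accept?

sig^2 ≡ 141^2 = 19881 ≡ 526
sig^4 ≡ 526^2 = 276676 ≡ 176
5 = 4 + 1, so sig^5 ≡ 176·141 ≡ 484 (mod 553)
484 ≠ 134, so verification fails.

reject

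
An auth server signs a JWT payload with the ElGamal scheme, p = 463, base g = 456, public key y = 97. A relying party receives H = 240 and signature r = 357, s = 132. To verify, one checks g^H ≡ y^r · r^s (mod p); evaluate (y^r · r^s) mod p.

84

Squares mod 463: 97^1≡97, 97^2≡149, 97^4≡440, 97^8≡66, 97^16≡189, 97^32≡70, 97^64≡270, 97^128≡209, 97^256≡159
357 = 256 + 64 + 32 + 4 + 1, so 97^357 ≡ 159·270·70·440·97 ≡ 337 (mod 463)
Squares mod 463: 357^1≡357, 357^2≡124, 357^4≡97, 357^8≡149, 357^16≡440, 357^32≡66, 357^64≡189, 357^128≡70
132 = 128 + 4, so 357^132 ≡ 70·97 ≡ 308 (mod 463)
y^r · r^s ≡ 337·308 = 103796 ≡ 84 (mod 463)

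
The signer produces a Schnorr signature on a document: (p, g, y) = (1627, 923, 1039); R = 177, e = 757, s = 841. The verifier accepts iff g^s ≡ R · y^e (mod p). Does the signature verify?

does not verify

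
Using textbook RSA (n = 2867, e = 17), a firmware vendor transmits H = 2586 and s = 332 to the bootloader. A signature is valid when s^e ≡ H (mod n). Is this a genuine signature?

forged

Squares mod 2867: s^1≡332, s^2≡1278, s^4≡1961, s^8≡874, s^16≡1254
17 = 16 + 1, so s^17 ≡ 1254·332 ≡ 613 (mod 2867)
The recovered value 613 does not match the digest 2586.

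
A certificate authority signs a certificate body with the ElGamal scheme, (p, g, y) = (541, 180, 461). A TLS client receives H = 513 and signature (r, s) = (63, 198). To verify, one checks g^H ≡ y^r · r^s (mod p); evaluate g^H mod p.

180^513 mod 541 = 493

493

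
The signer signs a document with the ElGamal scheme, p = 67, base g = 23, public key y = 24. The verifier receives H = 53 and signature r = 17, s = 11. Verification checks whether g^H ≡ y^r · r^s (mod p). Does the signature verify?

verifies

Left side g^H mod p:
23^53 mod 67 = 33
Right side y^r · r^s mod p:
24^17 mod 67 = 15
17^11 mod 67 = 29
15·29 = 435 ≡ 33 (mod 67)
33 ≡ 33 (mod 67), so the signature is genuine.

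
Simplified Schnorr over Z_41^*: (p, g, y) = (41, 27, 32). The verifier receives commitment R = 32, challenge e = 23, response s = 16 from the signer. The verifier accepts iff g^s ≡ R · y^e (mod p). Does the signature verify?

verifies

g^s mod p:
Squares mod 41: 27^1≡27, 27^2≡32, 27^4≡40, 27^8≡1, 27^16≡1
27^16 ≡ 1 (mod 41)
R · y^e mod p:
Squares mod 41: 32^1≡32, 32^2≡40, 32^4≡1, 32^8≡1, 32^16≡1
23 = 16 + 4 + 2 + 1, so 32^23 ≡ 1·1·40·32 ≡ 9 (mod 41)
32·9 = 288 ≡ 1 (mod 41)
1 ≡ 1 (mod 41); signature holds.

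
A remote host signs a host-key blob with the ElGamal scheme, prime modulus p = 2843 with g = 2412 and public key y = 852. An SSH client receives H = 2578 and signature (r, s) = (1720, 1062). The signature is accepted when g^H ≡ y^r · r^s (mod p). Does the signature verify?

does not verify

Left side g^H mod p:
2412^2 = 5817744 ≡ 966
2412^4 ≡ 966^2 = 933156 ≡ 652
2412^8 ≡ 652^2 = 425104 ≡ 1497
2412^16 ≡ 1497^2 = 2241009 ≡ 725
2412^32 ≡ 725^2 = 525625 ≡ 2513
2412^64 ≡ 2513^2 = 6315169 ≡ 866
2412^128 ≡ 866^2 = 749956 ≡ 2247
2412^256 ≡ 2247^2 = 5049009 ≡ 2684
2412^512 ≡ 2684^2 = 7203856 ≡ 2537
2412^1024 ≡ 2537^2 = 6436369 ≡ 2660
2412^2048 ≡ 2660^2 = 7075600 ≡ 2216
2578 = 2048 + 512 + 16 + 2, so 2412^2578 ≡ 2216·2537·725·966 ≡ 436 (mod 2843)
Right side y^r · r^s mod p:
852^2 = 725904 ≡ 939
852^4 ≡ 939^2 = 881721 ≡ 391
852^8 ≡ 391^2 = 152881 ≡ 2202
852^16 ≡ 2202^2 = 4848804 ≡ 1489
852^32 ≡ 1489^2 = 2217121 ≡ 2424
852^64 ≡ 2424^2 = 5875776 ≡ 2138
852^128 ≡ 2138^2 = 4571044 ≡ 2343
852^256 ≡ 2343^2 = 5489649 ≡ 2659
852^512 ≡ 2659^2 = 7070281 ≡ 2583
852^1024 ≡ 2583^2 = 6671889 ≡ 2211
1720 = 1024 + 512 + 128 + 32 + 16 + 8, so 852^1720 ≡ 2211·2583·2343·2424·1489·2202 ≡ 406 (mod 2843)
1720^2 = 2958400 ≡ 1680
1720^4 ≡ 1680^2 = 2822400 ≡ 2144
1720^8 ≡ 2144^2 = 4596736 ≡ 2448
1720^16 ≡ 2448^2 = 5992704 ≡ 2503
1720^32 ≡ 2503^2 = 6265009 ≡ 1880
1720^64 ≡ 1880^2 = 3534400 ≡ 551
1720^128 ≡ 551^2 = 303601 ≡ 2243
1720^256 ≡ 2243^2 = 5031049 ≡ 1782
1720^512 ≡ 1782^2 = 3175524 ≡ 2736
1720^1024 ≡ 2736^2 = 7485696 ≡ 77
1062 = 1024 + 32 + 4 + 2, so 1720^1062 ≡ 77·1880·2144·1680 ≡ 554 (mod 2843)
406·554 = 224924 ≡ 327 (mod 2843)
436 ≠ 327, so verification fails.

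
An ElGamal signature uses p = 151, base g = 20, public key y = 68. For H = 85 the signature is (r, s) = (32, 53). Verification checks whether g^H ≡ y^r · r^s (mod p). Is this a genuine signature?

Left side g^H mod p:
20^2 = 400 ≡ 98
20^4 ≡ 98^2 = 9604 ≡ 91
20^8 ≡ 91^2 = 8281 ≡ 127
20^16 ≡ 127^2 = 16129 ≡ 123
20^32 ≡ 123^2 = 15129 ≡ 29
20^64 ≡ 29^2 = 841 ≡ 86
85 = 64 + 16 + 4 + 1, so 20^85 ≡ 86·123·91·20 ≡ 64 (mod 151)
Right side y^r · r^s mod p:
68^2 = 4624 ≡ 94
68^4 ≡ 94^2 = 8836 ≡ 78
68^8 ≡ 78^2 = 6084 ≡ 44
68^16 ≡ 44^2 = 1936 ≡ 124
68^32 ≡ 124^2 = 15376 ≡ 125
32^2 = 1024 ≡ 118
32^4 ≡ 118^2 = 13924 ≡ 32
32^8 ≡ 32^2 = 1024 ≡ 118
32^16 ≡ 118^2 = 13924 ≡ 32
32^32 ≡ 32^2 = 1024 ≡ 118
53 = 32 + 16 + 4 + 1, so 32^53 ≡ 118·32·32·32 ≡ 118 (mod 151)
125·118 = 14750 ≡ 103 (mod 151)
64 ≠ 103, so verification fails.

forged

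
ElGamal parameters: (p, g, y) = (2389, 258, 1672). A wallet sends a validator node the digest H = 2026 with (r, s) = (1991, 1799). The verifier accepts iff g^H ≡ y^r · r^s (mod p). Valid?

Left side g^H mod p:
Squares mod 2389: 258^1≡258, 258^2≡2061, 258^4≡79, 258^8≡1463, 258^16≡2214, 258^32≡1957, 258^64≡282, 258^128≡687, 258^256≡1336, 258^512≡313, 258^1024≡20
2026 = 1024 + 512 + 256 + 128 + 64 + 32 + 8 + 2, so 258^2026 ≡ 20·313·1336·687·282·1957·1463·2061 ≡ 53 (mod 2389)
Right side y^r · r^s mod p:
Squares mod 2389: 1672^1≡1672, 1672^2≡454, 1672^4≡662, 1672^8≡1057, 1672^16≡1586, 1672^32≡2168, 1672^64≡1061, 1672^128≡502, 1672^256≡1159, 1672^512≡663, 1672^1024≡2382
1991 = 1024 + 512 + 256 + 128 + 64 + 4 + 2 + 1, so 1672^1991 ≡ 2382·663·1159·502·1061·662·454·1672 ≡ 2182 (mod 2389)
Squares mod 2389: 1991^1≡1991, 1991^2≡730, 1991^4≡153, 1991^8≡1908, 1991^16≡2017, 1991^32≡2211, 1991^64≡627, 1991^128≡1333, 1991^256≡1862, 1991^512≡605, 1991^1024≡508
1799 = 1024 + 512 + 256 + 4 + 2 + 1, so 1991^1799 ≡ 508·605·1862·153·730·1991 ≡ 1477 (mod 2389)
2182·1477 = 3222814 ≡ 53 (mod 2389)
53 ≡ 53 (mod 2389), so the signature is genuine.

yes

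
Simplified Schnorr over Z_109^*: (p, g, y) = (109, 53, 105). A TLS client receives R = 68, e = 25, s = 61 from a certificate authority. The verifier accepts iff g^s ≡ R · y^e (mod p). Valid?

g^s mod p:
53^61 mod 109 = 52
R · y^e mod p:
105^25 mod 109 = 75
68·75 = 5100 ≡ 86 (mod 109)
52 ≠ 86; the check fails.

no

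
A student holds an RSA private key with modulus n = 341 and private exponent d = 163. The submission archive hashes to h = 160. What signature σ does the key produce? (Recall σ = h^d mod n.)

h^2 ≡ 160^2 = 25600 ≡ 25
h^4 ≡ 25^2 = 625 ≡ 284
h^8 ≡ 284^2 = 80656 ≡ 180
h^16 ≡ 180^2 = 32400 ≡ 5
h^32 ≡ 5^2 = 25
h^64 ≡ 25^2 = 625 ≡ 284
h^128 ≡ 284^2 = 80656 ≡ 180
163 = 128 + 32 + 2 + 1, so h^163 ≡ 180·25·25·160 ≡ 315 (mod 341)

315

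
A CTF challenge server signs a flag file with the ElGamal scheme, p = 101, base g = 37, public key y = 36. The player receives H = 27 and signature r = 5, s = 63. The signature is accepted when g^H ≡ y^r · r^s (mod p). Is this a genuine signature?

genuine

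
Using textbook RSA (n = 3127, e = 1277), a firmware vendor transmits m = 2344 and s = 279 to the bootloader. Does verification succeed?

passes

s^2 ≡ 279^2 = 77841 ≡ 2793
s^4 ≡ 2793^2 = 7800849 ≡ 2111
s^8 ≡ 2111^2 = 4456321 ≡ 346
s^16 ≡ 346^2 = 119716 ≡ 890
s^32 ≡ 890^2 = 792100 ≡ 969
s^64 ≡ 969^2 = 938961 ≡ 861
s^128 ≡ 861^2 = 741321 ≡ 222
s^256 ≡ 222^2 = 49284 ≡ 2379
s^512 ≡ 2379^2 = 5659641 ≡ 2898
s^1024 ≡ 2898^2 = 8398404 ≡ 2409
1277 = 1024 + 128 + 64 + 32 + 16 + 8 + 4 + 1, so s^1277 ≡ 2409·222·861·969·890·346·2111·279 ≡ 2344 (mod 3127)
s^1277 mod 3127 = 2344 matches m.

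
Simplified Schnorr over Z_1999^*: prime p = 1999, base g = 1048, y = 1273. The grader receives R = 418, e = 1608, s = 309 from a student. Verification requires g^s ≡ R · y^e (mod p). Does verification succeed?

g^s mod p:
1048^2 = 1098304 ≡ 853
1048^4 ≡ 853^2 = 727609 ≡ 1972
1048^8 ≡ 1972^2 = 3888784 ≡ 729
1048^16 ≡ 729^2 = 531441 ≡ 1706
1048^32 ≡ 1706^2 = 2910436 ≡ 1891
1048^64 ≡ 1891^2 = 3575881 ≡ 1669
1048^128 ≡ 1669^2 = 2785561 ≡ 954
1048^256 ≡ 954^2 = 910116 ≡ 571
309 = 256 + 32 + 16 + 4 + 1, so 1048^309 ≡ 571·1891·1706·1972·1048 ≡ 1506 (mod 1999)
R · y^e mod p:
1273^2 = 1620529 ≡ 1339
1273^4 ≡ 1339^2 = 1792921 ≡ 1817
1273^8 ≡ 1817^2 = 3301489 ≡ 1140
1273^16 ≡ 1140^2 = 1299600 ≡ 250
1273^32 ≡ 250^2 = 62500 ≡ 531
1273^64 ≡ 531^2 = 281961 ≡ 102
1273^128 ≡ 102^2 = 10404 ≡ 409
1273^256 ≡ 409^2 = 167281 ≡ 1364
1273^512 ≡ 1364^2 = 1860496 ≡ 1426
1273^1024 ≡ 1426^2 = 2033476 ≡ 493
1608 = 1024 + 512 + 64 + 8, so 1273^1608 ≡ 493·1426·102·1140 ≡ 953 (mod 1999)
418·953 = 398354 ≡ 553 (mod 1999)
1506 ≠ 553; the check fails.

fails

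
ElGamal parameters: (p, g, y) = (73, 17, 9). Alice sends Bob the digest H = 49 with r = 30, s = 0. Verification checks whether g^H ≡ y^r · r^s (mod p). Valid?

Left side g^H mod p:
17^2 = 289 ≡ 70
17^4 ≡ 70^2 = 4900 ≡ 9
17^8 ≡ 9^2 = 81 ≡ 8
17^16 ≡ 8^2 = 64
17^32 ≡ 64^2 = 4096 ≡ 8
49 = 32 + 16 + 1, so 17^49 ≡ 8·64·17 ≡ 17 (mod 73)
Right side y^r · r^s mod p:
9^2 = 81 ≡ 8
9^4 ≡ 8^2 = 64
9^8 ≡ 64^2 = 4096 ≡ 8
9^16 ≡ 8^2 = 64
30 = 16 + 8 + 4 + 2, so 9^30 ≡ 64·8·64·8 ≡ 1 (mod 73)
30^0 mod 73 = 1
1·1 = 1 ≡ 1 (mod 73)
17 ≠ 1, so verification fails.

no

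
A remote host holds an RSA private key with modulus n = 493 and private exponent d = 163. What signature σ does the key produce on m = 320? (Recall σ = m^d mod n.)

262

m^2 ≡ 320^2 = 102400 ≡ 349
m^4 ≡ 349^2 = 121801 ≡ 30
m^8 ≡ 30^2 = 900 ≡ 407
m^16 ≡ 407^2 = 165649 ≡ 1
m^32 ≡ 1^2 = 1
m^64 ≡ 1^2 = 1
m^128 ≡ 1^2 = 1
163 = 128 + 32 + 2 + 1, so m^163 ≡ 1·1·349·320 ≡ 262 (mod 493)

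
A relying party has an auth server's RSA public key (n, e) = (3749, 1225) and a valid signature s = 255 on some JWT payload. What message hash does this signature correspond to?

1235

s^2 ≡ 255^2 = 65025 ≡ 1292
s^4 ≡ 1292^2 = 1669264 ≡ 959
s^8 ≡ 959^2 = 919681 ≡ 1176
s^16 ≡ 1176^2 = 1382976 ≡ 3344
s^32 ≡ 3344^2 = 11182336 ≡ 2818
s^64 ≡ 2818^2 = 7941124 ≡ 742
s^128 ≡ 742^2 = 550564 ≡ 3210
s^256 ≡ 3210^2 = 10304100 ≡ 1848
s^512 ≡ 1848^2 = 3415104 ≡ 3514
s^1024 ≡ 3514^2 = 12348196 ≡ 2739
1225 = 1024 + 128 + 64 + 8 + 1, so s^1225 ≡ 2739·3210·742·1176·255 ≡ 1235 (mod 3749)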